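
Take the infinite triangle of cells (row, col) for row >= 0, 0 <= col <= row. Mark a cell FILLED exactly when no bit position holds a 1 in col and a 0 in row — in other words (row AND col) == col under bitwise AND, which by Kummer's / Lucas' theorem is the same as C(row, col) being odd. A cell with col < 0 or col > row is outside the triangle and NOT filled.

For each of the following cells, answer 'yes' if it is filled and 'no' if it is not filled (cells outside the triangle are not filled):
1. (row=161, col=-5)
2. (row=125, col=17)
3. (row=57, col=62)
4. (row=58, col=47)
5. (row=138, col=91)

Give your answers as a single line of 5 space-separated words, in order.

Answer: no yes no no no

Derivation:
(161,-5): col outside [0, 161] -> not filled
(125,17): row=0b1111101, col=0b10001, row AND col = 0b10001 = 17; 17 == 17 -> filled
(57,62): col outside [0, 57] -> not filled
(58,47): row=0b111010, col=0b101111, row AND col = 0b101010 = 42; 42 != 47 -> empty
(138,91): row=0b10001010, col=0b1011011, row AND col = 0b1010 = 10; 10 != 91 -> empty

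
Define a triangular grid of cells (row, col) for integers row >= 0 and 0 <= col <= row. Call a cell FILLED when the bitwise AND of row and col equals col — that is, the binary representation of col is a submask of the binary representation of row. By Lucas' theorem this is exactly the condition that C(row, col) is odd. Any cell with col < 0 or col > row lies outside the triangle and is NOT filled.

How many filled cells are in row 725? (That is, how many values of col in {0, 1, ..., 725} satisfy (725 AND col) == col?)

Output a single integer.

Answer: 64

Derivation:
725 in binary = 1011010101
popcount(725) = number of 1-bits in 1011010101 = 6
A col c satisfies (725 AND c) == c iff every set bit of c is also set in 725; each of the 6 set bits of 725 can independently be on or off in c.
count = 2^6 = 64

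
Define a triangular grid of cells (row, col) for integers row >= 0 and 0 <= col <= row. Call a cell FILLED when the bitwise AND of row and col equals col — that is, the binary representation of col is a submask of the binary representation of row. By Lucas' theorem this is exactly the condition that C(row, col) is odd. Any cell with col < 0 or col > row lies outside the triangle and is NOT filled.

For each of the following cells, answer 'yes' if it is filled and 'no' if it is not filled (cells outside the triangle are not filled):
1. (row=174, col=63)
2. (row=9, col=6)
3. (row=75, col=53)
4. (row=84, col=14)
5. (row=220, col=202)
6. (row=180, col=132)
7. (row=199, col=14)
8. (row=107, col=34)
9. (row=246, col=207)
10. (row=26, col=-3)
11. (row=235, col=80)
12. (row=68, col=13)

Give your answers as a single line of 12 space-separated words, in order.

Answer: no no no no no yes no yes no no no no

Derivation:
(174,63): row=0b10101110, col=0b111111, row AND col = 0b101110 = 46; 46 != 63 -> empty
(9,6): row=0b1001, col=0b110, row AND col = 0b0 = 0; 0 != 6 -> empty
(75,53): row=0b1001011, col=0b110101, row AND col = 0b1 = 1; 1 != 53 -> empty
(84,14): row=0b1010100, col=0b1110, row AND col = 0b100 = 4; 4 != 14 -> empty
(220,202): row=0b11011100, col=0b11001010, row AND col = 0b11001000 = 200; 200 != 202 -> empty
(180,132): row=0b10110100, col=0b10000100, row AND col = 0b10000100 = 132; 132 == 132 -> filled
(199,14): row=0b11000111, col=0b1110, row AND col = 0b110 = 6; 6 != 14 -> empty
(107,34): row=0b1101011, col=0b100010, row AND col = 0b100010 = 34; 34 == 34 -> filled
(246,207): row=0b11110110, col=0b11001111, row AND col = 0b11000110 = 198; 198 != 207 -> empty
(26,-3): col outside [0, 26] -> not filled
(235,80): row=0b11101011, col=0b1010000, row AND col = 0b1000000 = 64; 64 != 80 -> empty
(68,13): row=0b1000100, col=0b1101, row AND col = 0b100 = 4; 4 != 13 -> empty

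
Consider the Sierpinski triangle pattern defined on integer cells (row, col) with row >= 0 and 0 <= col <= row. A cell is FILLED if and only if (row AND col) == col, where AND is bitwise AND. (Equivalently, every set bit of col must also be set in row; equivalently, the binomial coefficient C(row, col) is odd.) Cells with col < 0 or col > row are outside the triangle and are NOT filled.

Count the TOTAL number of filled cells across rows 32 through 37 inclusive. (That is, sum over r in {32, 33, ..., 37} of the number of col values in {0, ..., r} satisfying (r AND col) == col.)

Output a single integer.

Answer: 30

Derivation:
r32=100000 pc1: +2 =2
r33=100001 pc2: +4 =6
r34=100010 pc2: +4 =10
r35=100011 pc3: +8 =18
r36=100100 pc2: +4 =22
r37=100101 pc3: +8 =30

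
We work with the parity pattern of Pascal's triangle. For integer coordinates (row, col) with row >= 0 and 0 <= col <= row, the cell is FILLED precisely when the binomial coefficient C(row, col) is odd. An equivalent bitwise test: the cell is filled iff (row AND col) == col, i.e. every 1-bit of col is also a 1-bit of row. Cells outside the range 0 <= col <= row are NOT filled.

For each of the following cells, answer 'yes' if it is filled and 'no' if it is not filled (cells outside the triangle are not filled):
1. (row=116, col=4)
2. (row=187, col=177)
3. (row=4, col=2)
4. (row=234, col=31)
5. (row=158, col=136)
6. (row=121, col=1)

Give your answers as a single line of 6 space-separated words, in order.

(116,4): row=0b1110100, col=0b100, row AND col = 0b100 = 4; 4 == 4 -> filled
(187,177): row=0b10111011, col=0b10110001, row AND col = 0b10110001 = 177; 177 == 177 -> filled
(4,2): row=0b100, col=0b10, row AND col = 0b0 = 0; 0 != 2 -> empty
(234,31): row=0b11101010, col=0b11111, row AND col = 0b1010 = 10; 10 != 31 -> empty
(158,136): row=0b10011110, col=0b10001000, row AND col = 0b10001000 = 136; 136 == 136 -> filled
(121,1): row=0b1111001, col=0b1, row AND col = 0b1 = 1; 1 == 1 -> filled

Answer: yes yes no no yes yes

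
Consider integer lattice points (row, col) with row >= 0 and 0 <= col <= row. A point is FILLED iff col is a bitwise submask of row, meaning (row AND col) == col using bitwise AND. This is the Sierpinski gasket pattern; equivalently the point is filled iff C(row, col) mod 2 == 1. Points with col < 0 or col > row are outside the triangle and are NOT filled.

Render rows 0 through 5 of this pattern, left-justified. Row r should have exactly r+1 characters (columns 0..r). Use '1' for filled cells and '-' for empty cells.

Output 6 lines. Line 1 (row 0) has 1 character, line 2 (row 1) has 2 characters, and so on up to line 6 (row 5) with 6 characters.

r0=0: 1
r1=1: 11
r2=10: 1-1
r3=11: 1111
r4=100: 1---1
r5=101: 11--11

Answer: 1
11
1-1
1111
1---1
11--11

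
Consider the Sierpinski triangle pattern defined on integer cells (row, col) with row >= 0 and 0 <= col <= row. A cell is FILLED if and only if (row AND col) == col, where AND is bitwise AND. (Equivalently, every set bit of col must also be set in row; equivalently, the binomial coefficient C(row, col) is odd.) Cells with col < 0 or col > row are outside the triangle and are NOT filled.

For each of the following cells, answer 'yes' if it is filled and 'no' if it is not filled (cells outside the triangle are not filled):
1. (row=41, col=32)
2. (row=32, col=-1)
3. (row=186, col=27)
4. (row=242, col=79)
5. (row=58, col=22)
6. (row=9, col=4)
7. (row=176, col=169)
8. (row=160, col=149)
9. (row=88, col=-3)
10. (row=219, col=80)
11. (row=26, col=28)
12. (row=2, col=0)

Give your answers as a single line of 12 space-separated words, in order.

Answer: yes no no no no no no no no yes no yes

Derivation:
(41,32): row=0b101001, col=0b100000, row AND col = 0b100000 = 32; 32 == 32 -> filled
(32,-1): col outside [0, 32] -> not filled
(186,27): row=0b10111010, col=0b11011, row AND col = 0b11010 = 26; 26 != 27 -> empty
(242,79): row=0b11110010, col=0b1001111, row AND col = 0b1000010 = 66; 66 != 79 -> empty
(58,22): row=0b111010, col=0b10110, row AND col = 0b10010 = 18; 18 != 22 -> empty
(9,4): row=0b1001, col=0b100, row AND col = 0b0 = 0; 0 != 4 -> empty
(176,169): row=0b10110000, col=0b10101001, row AND col = 0b10100000 = 160; 160 != 169 -> empty
(160,149): row=0b10100000, col=0b10010101, row AND col = 0b10000000 = 128; 128 != 149 -> empty
(88,-3): col outside [0, 88] -> not filled
(219,80): row=0b11011011, col=0b1010000, row AND col = 0b1010000 = 80; 80 == 80 -> filled
(26,28): col outside [0, 26] -> not filled
(2,0): row=0b10, col=0b0, row AND col = 0b0 = 0; 0 == 0 -> filled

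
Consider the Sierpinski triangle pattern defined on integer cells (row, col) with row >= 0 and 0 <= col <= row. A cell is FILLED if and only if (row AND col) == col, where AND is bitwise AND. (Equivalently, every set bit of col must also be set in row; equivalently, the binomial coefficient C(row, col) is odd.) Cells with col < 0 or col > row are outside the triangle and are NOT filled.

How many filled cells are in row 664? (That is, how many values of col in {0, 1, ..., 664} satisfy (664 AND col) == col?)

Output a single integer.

664 in binary = 1010011000
popcount(664) = number of 1-bits in 1010011000 = 4
A col c satisfies (664 AND c) == c iff every set bit of c is also set in 664; each of the 4 set bits of 664 can independently be on or off in c.
count = 2^4 = 16

Answer: 16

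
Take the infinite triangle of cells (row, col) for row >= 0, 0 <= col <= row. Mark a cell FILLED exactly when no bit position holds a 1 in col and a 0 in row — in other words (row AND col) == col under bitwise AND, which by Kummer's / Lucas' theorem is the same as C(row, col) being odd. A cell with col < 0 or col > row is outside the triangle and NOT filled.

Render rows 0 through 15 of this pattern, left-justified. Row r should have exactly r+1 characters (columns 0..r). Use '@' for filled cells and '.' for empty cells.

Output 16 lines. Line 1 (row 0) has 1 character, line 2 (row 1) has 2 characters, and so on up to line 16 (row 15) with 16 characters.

Answer: @
@@
@.@
@@@@
@...@
@@..@@
@.@.@.@
@@@@@@@@
@.......@
@@......@@
@.@.....@.@
@@@@....@@@@
@...@...@...@
@@..@@..@@..@@
@.@.@.@.@.@.@.@
@@@@@@@@@@@@@@@@

Derivation:
r0=0: @
r1=1: @@
r2=10: @.@
r3=11: @@@@
r4=100: @...@
r5=101: @@..@@
r6=110: @.@.@.@
r7=111: @@@@@@@@
r8=1000: @.......@
r9=1001: @@......@@
r10=1010: @.@.....@.@
r11=1011: @@@@....@@@@
r12=1100: @...@...@...@
r13=1101: @@..@@..@@..@@
r14=1110: @.@.@.@.@.@.@.@
r15=1111: @@@@@@@@@@@@@@@@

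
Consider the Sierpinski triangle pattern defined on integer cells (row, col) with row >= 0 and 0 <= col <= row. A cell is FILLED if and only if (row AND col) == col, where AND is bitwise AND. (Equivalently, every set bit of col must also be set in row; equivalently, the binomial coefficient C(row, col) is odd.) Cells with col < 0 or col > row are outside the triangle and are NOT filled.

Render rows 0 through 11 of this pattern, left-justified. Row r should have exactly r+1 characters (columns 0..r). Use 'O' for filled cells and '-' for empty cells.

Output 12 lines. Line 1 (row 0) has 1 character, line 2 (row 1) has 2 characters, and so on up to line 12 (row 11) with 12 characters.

Answer: O
OO
O-O
OOOO
O---O
OO--OO
O-O-O-O
OOOOOOOO
O-------O
OO------OO
O-O-----O-O
OOOO----OOOO

Derivation:
r0=0: O
r1=1: OO
r2=10: O-O
r3=11: OOOO
r4=100: O---O
r5=101: OO--OO
r6=110: O-O-O-O
r7=111: OOOOOOOO
r8=1000: O-------O
r9=1001: OO------OO
r10=1010: O-O-----O-O
r11=1011: OOOO----OOOO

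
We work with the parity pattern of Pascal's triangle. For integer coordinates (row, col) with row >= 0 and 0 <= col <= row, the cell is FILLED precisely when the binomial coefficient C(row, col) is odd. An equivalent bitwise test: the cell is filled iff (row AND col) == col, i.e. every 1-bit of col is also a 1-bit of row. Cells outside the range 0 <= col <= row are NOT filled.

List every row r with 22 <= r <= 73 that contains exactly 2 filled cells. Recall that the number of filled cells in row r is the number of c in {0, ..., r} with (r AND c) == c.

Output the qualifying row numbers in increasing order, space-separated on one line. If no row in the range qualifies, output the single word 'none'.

Row r has 2^popcount(r) filled cells, so we need popcount(r) = log2(2) = 1.
Scan r = 22..73 and keep those with exactly 1 one-bits:
r=22=10110 popcount=3 -> skip
r=23=10111 popcount=4 -> skip
r=24=11000 popcount=2 -> skip
r=25=11001 popcount=3 -> skip
r=26=11010 popcount=3 -> skip
r=27=11011 popcount=4 -> skip
r=28=11100 popcount=3 -> skip
r=29=11101 popcount=4 -> skip
r=30=11110 popcount=4 -> skip
r=31=11111 popcount=5 -> skip
r=32=100000 popcount=1 -> KEEP
r=33=100001 popcount=2 -> skip
r=34=100010 popcount=2 -> skip
r=35=100011 popcount=3 -> skip
r=36=100100 popcount=2 -> skip
r=37=100101 popcount=3 -> skip
r=38=100110 popcount=3 -> skip
r=39=100111 popcount=4 -> skip
r=40=101000 popcount=2 -> skip
r=41=101001 popcount=3 -> skip
r=42=101010 popcount=3 -> skip
r=43=101011 popcount=4 -> skip
r=44=101100 popcount=3 -> skip
r=45=101101 popcount=4 -> skip
r=46=101110 popcount=4 -> skip
r=47=101111 popcount=5 -> skip
r=48=110000 popcount=2 -> skip
r=49=110001 popcount=3 -> skip
r=50=110010 popcount=3 -> skip
r=51=110011 popcount=4 -> skip
r=52=110100 popcount=3 -> skip
r=53=110101 popcount=4 -> skip
r=54=110110 popcount=4 -> skip
r=55=110111 popcount=5 -> skip
r=56=111000 popcount=3 -> skip
r=57=111001 popcount=4 -> skip
r=58=111010 popcount=4 -> skip
r=59=111011 popcount=5 -> skip
r=60=111100 popcount=4 -> skip
r=61=111101 popcount=5 -> skip
r=62=111110 popcount=5 -> skip
r=63=111111 popcount=6 -> skip
r=64=1000000 popcount=1 -> KEEP
r=65=1000001 popcount=2 -> skip
r=66=1000010 popcount=2 -> skip
r=67=1000011 popcount=3 -> skip
r=68=1000100 popcount=2 -> skip
r=69=1000101 popcount=3 -> skip
r=70=1000110 popcount=3 -> skip
r=71=1000111 popcount=4 -> skip
r=72=1001000 popcount=2 -> skip
r=73=1001001 popcount=3 -> skip
Kept rows: 32 64

Answer: 32 64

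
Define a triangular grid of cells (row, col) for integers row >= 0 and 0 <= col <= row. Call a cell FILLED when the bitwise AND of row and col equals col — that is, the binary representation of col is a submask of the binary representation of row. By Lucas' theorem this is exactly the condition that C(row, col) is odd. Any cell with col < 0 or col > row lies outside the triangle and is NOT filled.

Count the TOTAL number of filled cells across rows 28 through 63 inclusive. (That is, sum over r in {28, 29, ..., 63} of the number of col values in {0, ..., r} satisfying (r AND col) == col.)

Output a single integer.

r28=11100 pc3: +8 =8
r29=11101 pc4: +16 =24
r30=11110 pc4: +16 =40
r31=11111 pc5: +32 =72
r32=100000 pc1: +2 =74
r33=100001 pc2: +4 =78
r34=100010 pc2: +4 =82
r35=100011 pc3: +8 =90
r36=100100 pc2: +4 =94
r37=100101 pc3: +8 =102
r38=100110 pc3: +8 =110
r39=100111 pc4: +16 =126
r40=101000 pc2: +4 =130
r41=101001 pc3: +8 =138
r42=101010 pc3: +8 =146
r43=101011 pc4: +16 =162
r44=101100 pc3: +8 =170
r45=101101 pc4: +16 =186
r46=101110 pc4: +16 =202
r47=101111 pc5: +32 =234
r48=110000 pc2: +4 =238
r49=110001 pc3: +8 =246
r50=110010 pc3: +8 =254
r51=110011 pc4: +16 =270
r52=110100 pc3: +8 =278
r53=110101 pc4: +16 =294
r54=110110 pc4: +16 =310
r55=110111 pc5: +32 =342
r56=111000 pc3: +8 =350
r57=111001 pc4: +16 =366
r58=111010 pc4: +16 =382
r59=111011 pc5: +32 =414
r60=111100 pc4: +16 =430
r61=111101 pc5: +32 =462
r62=111110 pc5: +32 =494
r63=111111 pc6: +64 =558

Answer: 558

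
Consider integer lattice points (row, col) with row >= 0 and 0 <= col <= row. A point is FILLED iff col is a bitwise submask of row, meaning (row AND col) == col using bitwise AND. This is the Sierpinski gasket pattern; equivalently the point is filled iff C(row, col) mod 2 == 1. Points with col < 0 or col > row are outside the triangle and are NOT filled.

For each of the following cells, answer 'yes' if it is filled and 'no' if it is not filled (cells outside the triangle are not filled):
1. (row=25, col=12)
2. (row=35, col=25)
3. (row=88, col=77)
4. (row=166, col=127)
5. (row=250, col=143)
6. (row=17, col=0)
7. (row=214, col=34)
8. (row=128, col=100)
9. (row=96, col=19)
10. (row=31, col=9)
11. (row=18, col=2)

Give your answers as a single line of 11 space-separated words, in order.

Answer: no no no no no yes no no no yes yes

Derivation:
(25,12): row=0b11001, col=0b1100, row AND col = 0b1000 = 8; 8 != 12 -> empty
(35,25): row=0b100011, col=0b11001, row AND col = 0b1 = 1; 1 != 25 -> empty
(88,77): row=0b1011000, col=0b1001101, row AND col = 0b1001000 = 72; 72 != 77 -> empty
(166,127): row=0b10100110, col=0b1111111, row AND col = 0b100110 = 38; 38 != 127 -> empty
(250,143): row=0b11111010, col=0b10001111, row AND col = 0b10001010 = 138; 138 != 143 -> empty
(17,0): row=0b10001, col=0b0, row AND col = 0b0 = 0; 0 == 0 -> filled
(214,34): row=0b11010110, col=0b100010, row AND col = 0b10 = 2; 2 != 34 -> empty
(128,100): row=0b10000000, col=0b1100100, row AND col = 0b0 = 0; 0 != 100 -> empty
(96,19): row=0b1100000, col=0b10011, row AND col = 0b0 = 0; 0 != 19 -> empty
(31,9): row=0b11111, col=0b1001, row AND col = 0b1001 = 9; 9 == 9 -> filled
(18,2): row=0b10010, col=0b10, row AND col = 0b10 = 2; 2 == 2 -> filled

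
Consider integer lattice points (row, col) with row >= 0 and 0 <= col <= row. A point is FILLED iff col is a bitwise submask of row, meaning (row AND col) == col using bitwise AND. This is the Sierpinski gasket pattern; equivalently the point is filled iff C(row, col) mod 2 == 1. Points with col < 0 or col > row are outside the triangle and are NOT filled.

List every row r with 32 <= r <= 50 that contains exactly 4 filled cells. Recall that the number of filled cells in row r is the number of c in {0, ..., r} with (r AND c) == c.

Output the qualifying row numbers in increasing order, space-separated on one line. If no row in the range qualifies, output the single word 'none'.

Row r has 2^popcount(r) filled cells, so we need popcount(r) = log2(4) = 2.
Scan r = 32..50 and keep those with exactly 2 one-bits:
r=32=100000 popcount=1 -> skip
r=33=100001 popcount=2 -> KEEP
r=34=100010 popcount=2 -> KEEP
r=35=100011 popcount=3 -> skip
r=36=100100 popcount=2 -> KEEP
r=37=100101 popcount=3 -> skip
r=38=100110 popcount=3 -> skip
r=39=100111 popcount=4 -> skip
r=40=101000 popcount=2 -> KEEP
r=41=101001 popcount=3 -> skip
r=42=101010 popcount=3 -> skip
r=43=101011 popcount=4 -> skip
r=44=101100 popcount=3 -> skip
r=45=101101 popcount=4 -> skip
r=46=101110 popcount=4 -> skip
r=47=101111 popcount=5 -> skip
r=48=110000 popcount=2 -> KEEP
r=49=110001 popcount=3 -> skip
r=50=110010 popcount=3 -> skip
Kept rows: 33 34 36 40 48

Answer: 33 34 36 40 48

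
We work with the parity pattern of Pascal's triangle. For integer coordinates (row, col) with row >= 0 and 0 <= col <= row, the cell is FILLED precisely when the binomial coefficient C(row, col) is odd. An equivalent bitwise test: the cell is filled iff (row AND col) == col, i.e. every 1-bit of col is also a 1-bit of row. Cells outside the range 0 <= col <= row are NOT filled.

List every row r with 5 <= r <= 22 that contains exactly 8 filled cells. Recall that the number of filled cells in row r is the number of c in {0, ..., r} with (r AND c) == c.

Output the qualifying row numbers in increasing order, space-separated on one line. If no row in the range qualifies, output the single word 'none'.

Row r has 2^popcount(r) filled cells, so we need popcount(r) = log2(8) = 3.
Scan r = 5..22 and keep those with exactly 3 one-bits:
r=5=101 popcount=2 -> skip
r=6=110 popcount=2 -> skip
r=7=111 popcount=3 -> KEEP
r=8=1000 popcount=1 -> skip
r=9=1001 popcount=2 -> skip
r=10=1010 popcount=2 -> skip
r=11=1011 popcount=3 -> KEEP
r=12=1100 popcount=2 -> skip
r=13=1101 popcount=3 -> KEEP
r=14=1110 popcount=3 -> KEEP
r=15=1111 popcount=4 -> skip
r=16=10000 popcount=1 -> skip
r=17=10001 popcount=2 -> skip
r=18=10010 popcount=2 -> skip
r=19=10011 popcount=3 -> KEEP
r=20=10100 popcount=2 -> skip
r=21=10101 popcount=3 -> KEEP
r=22=10110 popcount=3 -> KEEP
Kept rows: 7 11 13 14 19 21 22

Answer: 7 11 13 14 19 21 22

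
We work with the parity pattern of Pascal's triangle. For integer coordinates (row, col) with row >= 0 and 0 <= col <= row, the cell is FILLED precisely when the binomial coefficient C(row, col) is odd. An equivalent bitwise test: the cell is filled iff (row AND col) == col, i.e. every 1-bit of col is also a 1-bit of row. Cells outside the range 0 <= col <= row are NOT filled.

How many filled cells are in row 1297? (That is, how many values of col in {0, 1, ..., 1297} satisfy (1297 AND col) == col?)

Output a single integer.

Answer: 16

Derivation:
1297 in binary = 10100010001
popcount(1297) = number of 1-bits in 10100010001 = 4
A col c satisfies (1297 AND c) == c iff every set bit of c is also set in 1297; each of the 4 set bits of 1297 can independently be on or off in c.
count = 2^4 = 16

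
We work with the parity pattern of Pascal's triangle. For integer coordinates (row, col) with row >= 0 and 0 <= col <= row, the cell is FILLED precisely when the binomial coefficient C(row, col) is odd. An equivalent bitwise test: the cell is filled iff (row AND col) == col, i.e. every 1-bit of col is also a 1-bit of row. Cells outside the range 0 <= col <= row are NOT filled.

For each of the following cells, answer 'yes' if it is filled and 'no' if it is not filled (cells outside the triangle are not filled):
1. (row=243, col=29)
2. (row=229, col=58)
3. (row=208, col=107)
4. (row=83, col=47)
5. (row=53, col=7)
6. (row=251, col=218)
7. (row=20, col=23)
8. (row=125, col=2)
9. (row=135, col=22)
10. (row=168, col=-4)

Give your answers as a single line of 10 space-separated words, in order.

Answer: no no no no no yes no no no no

Derivation:
(243,29): row=0b11110011, col=0b11101, row AND col = 0b10001 = 17; 17 != 29 -> empty
(229,58): row=0b11100101, col=0b111010, row AND col = 0b100000 = 32; 32 != 58 -> empty
(208,107): row=0b11010000, col=0b1101011, row AND col = 0b1000000 = 64; 64 != 107 -> empty
(83,47): row=0b1010011, col=0b101111, row AND col = 0b11 = 3; 3 != 47 -> empty
(53,7): row=0b110101, col=0b111, row AND col = 0b101 = 5; 5 != 7 -> empty
(251,218): row=0b11111011, col=0b11011010, row AND col = 0b11011010 = 218; 218 == 218 -> filled
(20,23): col outside [0, 20] -> not filled
(125,2): row=0b1111101, col=0b10, row AND col = 0b0 = 0; 0 != 2 -> empty
(135,22): row=0b10000111, col=0b10110, row AND col = 0b110 = 6; 6 != 22 -> empty
(168,-4): col outside [0, 168] -> not filled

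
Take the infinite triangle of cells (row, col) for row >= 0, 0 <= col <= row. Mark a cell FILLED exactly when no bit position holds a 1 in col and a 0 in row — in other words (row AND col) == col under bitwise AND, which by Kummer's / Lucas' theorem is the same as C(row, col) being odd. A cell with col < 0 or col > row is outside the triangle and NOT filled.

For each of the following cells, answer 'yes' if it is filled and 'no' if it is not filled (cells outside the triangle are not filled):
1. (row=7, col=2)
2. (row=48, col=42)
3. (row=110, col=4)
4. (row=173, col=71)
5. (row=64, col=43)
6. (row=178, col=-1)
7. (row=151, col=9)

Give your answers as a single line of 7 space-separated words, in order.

Answer: yes no yes no no no no

Derivation:
(7,2): row=0b111, col=0b10, row AND col = 0b10 = 2; 2 == 2 -> filled
(48,42): row=0b110000, col=0b101010, row AND col = 0b100000 = 32; 32 != 42 -> empty
(110,4): row=0b1101110, col=0b100, row AND col = 0b100 = 4; 4 == 4 -> filled
(173,71): row=0b10101101, col=0b1000111, row AND col = 0b101 = 5; 5 != 71 -> empty
(64,43): row=0b1000000, col=0b101011, row AND col = 0b0 = 0; 0 != 43 -> empty
(178,-1): col outside [0, 178] -> not filled
(151,9): row=0b10010111, col=0b1001, row AND col = 0b1 = 1; 1 != 9 -> empty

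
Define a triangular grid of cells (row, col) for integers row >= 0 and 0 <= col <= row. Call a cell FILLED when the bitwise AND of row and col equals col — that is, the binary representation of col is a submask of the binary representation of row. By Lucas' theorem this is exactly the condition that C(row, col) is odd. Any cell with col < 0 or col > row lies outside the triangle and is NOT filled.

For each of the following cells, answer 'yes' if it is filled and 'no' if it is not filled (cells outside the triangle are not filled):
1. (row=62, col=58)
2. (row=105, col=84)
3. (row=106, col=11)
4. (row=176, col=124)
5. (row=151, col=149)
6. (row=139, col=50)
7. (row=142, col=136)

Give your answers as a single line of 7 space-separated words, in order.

Answer: yes no no no yes no yes

Derivation:
(62,58): row=0b111110, col=0b111010, row AND col = 0b111010 = 58; 58 == 58 -> filled
(105,84): row=0b1101001, col=0b1010100, row AND col = 0b1000000 = 64; 64 != 84 -> empty
(106,11): row=0b1101010, col=0b1011, row AND col = 0b1010 = 10; 10 != 11 -> empty
(176,124): row=0b10110000, col=0b1111100, row AND col = 0b110000 = 48; 48 != 124 -> empty
(151,149): row=0b10010111, col=0b10010101, row AND col = 0b10010101 = 149; 149 == 149 -> filled
(139,50): row=0b10001011, col=0b110010, row AND col = 0b10 = 2; 2 != 50 -> empty
(142,136): row=0b10001110, col=0b10001000, row AND col = 0b10001000 = 136; 136 == 136 -> filled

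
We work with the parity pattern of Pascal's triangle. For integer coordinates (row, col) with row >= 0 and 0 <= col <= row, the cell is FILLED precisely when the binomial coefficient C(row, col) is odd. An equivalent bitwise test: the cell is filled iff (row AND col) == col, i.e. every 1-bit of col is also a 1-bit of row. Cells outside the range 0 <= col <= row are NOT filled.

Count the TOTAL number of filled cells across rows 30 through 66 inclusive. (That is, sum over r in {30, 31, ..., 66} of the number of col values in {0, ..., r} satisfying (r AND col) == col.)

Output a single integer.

r30=11110 pc4: +16 =16
r31=11111 pc5: +32 =48
r32=100000 pc1: +2 =50
r33=100001 pc2: +4 =54
r34=100010 pc2: +4 =58
r35=100011 pc3: +8 =66
r36=100100 pc2: +4 =70
r37=100101 pc3: +8 =78
r38=100110 pc3: +8 =86
r39=100111 pc4: +16 =102
r40=101000 pc2: +4 =106
r41=101001 pc3: +8 =114
r42=101010 pc3: +8 =122
r43=101011 pc4: +16 =138
r44=101100 pc3: +8 =146
r45=101101 pc4: +16 =162
r46=101110 pc4: +16 =178
r47=101111 pc5: +32 =210
r48=110000 pc2: +4 =214
r49=110001 pc3: +8 =222
r50=110010 pc3: +8 =230
r51=110011 pc4: +16 =246
r52=110100 pc3: +8 =254
r53=110101 pc4: +16 =270
r54=110110 pc4: +16 =286
r55=110111 pc5: +32 =318
r56=111000 pc3: +8 =326
r57=111001 pc4: +16 =342
r58=111010 pc4: +16 =358
r59=111011 pc5: +32 =390
r60=111100 pc4: +16 =406
r61=111101 pc5: +32 =438
r62=111110 pc5: +32 =470
r63=111111 pc6: +64 =534
r64=1000000 pc1: +2 =536
r65=1000001 pc2: +4 =540
r66=1000010 pc2: +4 =544

Answer: 544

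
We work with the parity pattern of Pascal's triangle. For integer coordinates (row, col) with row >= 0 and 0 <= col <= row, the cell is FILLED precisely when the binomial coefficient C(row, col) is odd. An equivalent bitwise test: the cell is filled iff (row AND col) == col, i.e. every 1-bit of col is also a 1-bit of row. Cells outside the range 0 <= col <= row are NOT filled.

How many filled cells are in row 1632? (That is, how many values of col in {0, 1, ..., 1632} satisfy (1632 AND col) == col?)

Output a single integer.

1632 in binary = 11001100000
popcount(1632) = number of 1-bits in 11001100000 = 4
A col c satisfies (1632 AND c) == c iff every set bit of c is also set in 1632; each of the 4 set bits of 1632 can independently be on or off in c.
count = 2^4 = 16

Answer: 16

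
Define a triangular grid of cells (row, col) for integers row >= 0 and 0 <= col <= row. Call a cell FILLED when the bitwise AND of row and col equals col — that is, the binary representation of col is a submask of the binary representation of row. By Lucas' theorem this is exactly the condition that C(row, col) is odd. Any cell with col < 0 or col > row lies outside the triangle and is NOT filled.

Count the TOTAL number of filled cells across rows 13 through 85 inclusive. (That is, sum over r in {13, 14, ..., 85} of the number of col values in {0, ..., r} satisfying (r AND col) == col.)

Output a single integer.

r13=1101 pc3: +8 =8
r14=1110 pc3: +8 =16
r15=1111 pc4: +16 =32
r16=10000 pc1: +2 =34
r17=10001 pc2: +4 =38
r18=10010 pc2: +4 =42
r19=10011 pc3: +8 =50
r20=10100 pc2: +4 =54
r21=10101 pc3: +8 =62
r22=10110 pc3: +8 =70
r23=10111 pc4: +16 =86
r24=11000 pc2: +4 =90
r25=11001 pc3: +8 =98
r26=11010 pc3: +8 =106
r27=11011 pc4: +16 =122
r28=11100 pc3: +8 =130
r29=11101 pc4: +16 =146
r30=11110 pc4: +16 =162
r31=11111 pc5: +32 =194
r32=100000 pc1: +2 =196
r33=100001 pc2: +4 =200
r34=100010 pc2: +4 =204
r35=100011 pc3: +8 =212
r36=100100 pc2: +4 =216
r37=100101 pc3: +8 =224
r38=100110 pc3: +8 =232
r39=100111 pc4: +16 =248
r40=101000 pc2: +4 =252
r41=101001 pc3: +8 =260
r42=101010 pc3: +8 =268
r43=101011 pc4: +16 =284
r44=101100 pc3: +8 =292
r45=101101 pc4: +16 =308
r46=101110 pc4: +16 =324
r47=101111 pc5: +32 =356
r48=110000 pc2: +4 =360
r49=110001 pc3: +8 =368
r50=110010 pc3: +8 =376
r51=110011 pc4: +16 =392
r52=110100 pc3: +8 =400
r53=110101 pc4: +16 =416
r54=110110 pc4: +16 =432
r55=110111 pc5: +32 =464
r56=111000 pc3: +8 =472
r57=111001 pc4: +16 =488
r58=111010 pc4: +16 =504
r59=111011 pc5: +32 =536
r60=111100 pc4: +16 =552
r61=111101 pc5: +32 =584
r62=111110 pc5: +32 =616
r63=111111 pc6: +64 =680
r64=1000000 pc1: +2 =682
r65=1000001 pc2: +4 =686
r66=1000010 pc2: +4 =690
r67=1000011 pc3: +8 =698
r68=1000100 pc2: +4 =702
r69=1000101 pc3: +8 =710
r70=1000110 pc3: +8 =718
r71=1000111 pc4: +16 =734
r72=1001000 pc2: +4 =738
r73=1001001 pc3: +8 =746
r74=1001010 pc3: +8 =754
r75=1001011 pc4: +16 =770
r76=1001100 pc3: +8 =778
r77=1001101 pc4: +16 =794
r78=1001110 pc4: +16 =810
r79=1001111 pc5: +32 =842
r80=1010000 pc2: +4 =846
r81=1010001 pc3: +8 =854
r82=1010010 pc3: +8 =862
r83=1010011 pc4: +16 =878
r84=1010100 pc3: +8 =886
r85=1010101 pc4: +16 =902

Answer: 902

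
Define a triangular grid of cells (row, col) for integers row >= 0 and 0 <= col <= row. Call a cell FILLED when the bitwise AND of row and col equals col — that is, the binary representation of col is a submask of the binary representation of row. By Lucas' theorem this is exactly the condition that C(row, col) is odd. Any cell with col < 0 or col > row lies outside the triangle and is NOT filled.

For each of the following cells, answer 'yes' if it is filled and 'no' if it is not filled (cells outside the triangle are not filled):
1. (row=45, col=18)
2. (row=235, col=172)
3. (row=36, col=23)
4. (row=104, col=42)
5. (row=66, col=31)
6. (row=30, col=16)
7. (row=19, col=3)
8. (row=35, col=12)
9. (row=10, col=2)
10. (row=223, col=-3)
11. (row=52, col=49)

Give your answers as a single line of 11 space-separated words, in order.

(45,18): row=0b101101, col=0b10010, row AND col = 0b0 = 0; 0 != 18 -> empty
(235,172): row=0b11101011, col=0b10101100, row AND col = 0b10101000 = 168; 168 != 172 -> empty
(36,23): row=0b100100, col=0b10111, row AND col = 0b100 = 4; 4 != 23 -> empty
(104,42): row=0b1101000, col=0b101010, row AND col = 0b101000 = 40; 40 != 42 -> empty
(66,31): row=0b1000010, col=0b11111, row AND col = 0b10 = 2; 2 != 31 -> empty
(30,16): row=0b11110, col=0b10000, row AND col = 0b10000 = 16; 16 == 16 -> filled
(19,3): row=0b10011, col=0b11, row AND col = 0b11 = 3; 3 == 3 -> filled
(35,12): row=0b100011, col=0b1100, row AND col = 0b0 = 0; 0 != 12 -> empty
(10,2): row=0b1010, col=0b10, row AND col = 0b10 = 2; 2 == 2 -> filled
(223,-3): col outside [0, 223] -> not filled
(52,49): row=0b110100, col=0b110001, row AND col = 0b110000 = 48; 48 != 49 -> empty

Answer: no no no no no yes yes no yes no no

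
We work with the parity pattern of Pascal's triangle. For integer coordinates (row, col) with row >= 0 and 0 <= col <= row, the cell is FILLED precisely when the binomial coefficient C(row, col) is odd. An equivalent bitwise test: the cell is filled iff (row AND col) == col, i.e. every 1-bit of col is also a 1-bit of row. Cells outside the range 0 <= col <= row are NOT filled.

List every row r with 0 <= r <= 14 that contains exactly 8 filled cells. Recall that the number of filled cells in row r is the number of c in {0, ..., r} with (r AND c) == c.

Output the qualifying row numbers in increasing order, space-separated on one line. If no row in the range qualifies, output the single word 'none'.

Answer: 7 11 13 14

Derivation:
Row r has 2^popcount(r) filled cells, so we need popcount(r) = log2(8) = 3.
Scan r = 0..14 and keep those with exactly 3 one-bits:
r=0=0 popcount=0 -> skip
r=1=1 popcount=1 -> skip
r=2=10 popcount=1 -> skip
r=3=11 popcount=2 -> skip
r=4=100 popcount=1 -> skip
r=5=101 popcount=2 -> skip
r=6=110 popcount=2 -> skip
r=7=111 popcount=3 -> KEEP
r=8=1000 popcount=1 -> skip
r=9=1001 popcount=2 -> skip
r=10=1010 popcount=2 -> skip
r=11=1011 popcount=3 -> KEEP
r=12=1100 popcount=2 -> skip
r=13=1101 popcount=3 -> KEEP
r=14=1110 popcount=3 -> KEEP
Kept rows: 7 11 13 14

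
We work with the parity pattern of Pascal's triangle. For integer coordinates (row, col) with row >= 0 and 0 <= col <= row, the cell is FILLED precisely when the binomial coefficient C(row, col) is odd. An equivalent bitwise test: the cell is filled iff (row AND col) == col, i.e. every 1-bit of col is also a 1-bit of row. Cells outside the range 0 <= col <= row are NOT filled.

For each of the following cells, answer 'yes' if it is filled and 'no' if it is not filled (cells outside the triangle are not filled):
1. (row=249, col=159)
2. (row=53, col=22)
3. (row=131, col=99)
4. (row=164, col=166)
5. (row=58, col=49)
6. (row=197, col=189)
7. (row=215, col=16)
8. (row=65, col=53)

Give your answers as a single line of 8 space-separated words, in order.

Answer: no no no no no no yes no

Derivation:
(249,159): row=0b11111001, col=0b10011111, row AND col = 0b10011001 = 153; 153 != 159 -> empty
(53,22): row=0b110101, col=0b10110, row AND col = 0b10100 = 20; 20 != 22 -> empty
(131,99): row=0b10000011, col=0b1100011, row AND col = 0b11 = 3; 3 != 99 -> empty
(164,166): col outside [0, 164] -> not filled
(58,49): row=0b111010, col=0b110001, row AND col = 0b110000 = 48; 48 != 49 -> empty
(197,189): row=0b11000101, col=0b10111101, row AND col = 0b10000101 = 133; 133 != 189 -> empty
(215,16): row=0b11010111, col=0b10000, row AND col = 0b10000 = 16; 16 == 16 -> filled
(65,53): row=0b1000001, col=0b110101, row AND col = 0b1 = 1; 1 != 53 -> empty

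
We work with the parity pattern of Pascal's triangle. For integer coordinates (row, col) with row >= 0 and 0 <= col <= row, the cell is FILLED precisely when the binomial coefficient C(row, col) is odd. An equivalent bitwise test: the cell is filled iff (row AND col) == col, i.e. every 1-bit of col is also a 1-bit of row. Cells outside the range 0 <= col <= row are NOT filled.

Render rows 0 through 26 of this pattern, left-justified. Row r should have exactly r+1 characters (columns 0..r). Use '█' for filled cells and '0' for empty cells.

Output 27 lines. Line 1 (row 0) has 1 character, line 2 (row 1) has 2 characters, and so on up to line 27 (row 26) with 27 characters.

r0=0: █
r1=1: ██
r2=10: █0█
r3=11: ████
r4=100: █000█
r5=101: ██00██
r6=110: █0█0█0█
r7=111: ████████
r8=1000: █0000000█
r9=1001: ██000000██
r10=1010: █0█00000█0█
r11=1011: ████0000████
r12=1100: █000█000█000█
r13=1101: ██00██00██00██
r14=1110: █0█0█0█0█0█0█0█
r15=1111: ████████████████
r16=10000: █000000000000000█
r17=10001: ██00000000000000██
r18=10010: █0█0000000000000█0█
r19=10011: ████000000000000████
r20=10100: █000█00000000000█000█
r21=10101: ██00██0000000000██00██
r22=10110: █0█0█0█000000000█0█0█0█
r23=10111: ████████00000000████████
r24=11000: █0000000█0000000█0000000█
r25=11001: ██000000██000000██000000██
r26=11010: █0█00000█0█00000█0█00000█0█

Answer: █
██
█0█
████
█000█
██00██
█0█0█0█
████████
█0000000█
██000000██
█0█00000█0█
████0000████
█000█000█000█
██00██00██00██
█0█0█0█0█0█0█0█
████████████████
█000000000000000█
██00000000000000██
█0█0000000000000█0█
████000000000000████
█000█00000000000█000█
██00██0000000000██00██
█0█0█0█000000000█0█0█0█
████████00000000████████
█0000000█0000000█0000000█
██000000██000000██000000██
█0█00000█0█00000█0█00000█0█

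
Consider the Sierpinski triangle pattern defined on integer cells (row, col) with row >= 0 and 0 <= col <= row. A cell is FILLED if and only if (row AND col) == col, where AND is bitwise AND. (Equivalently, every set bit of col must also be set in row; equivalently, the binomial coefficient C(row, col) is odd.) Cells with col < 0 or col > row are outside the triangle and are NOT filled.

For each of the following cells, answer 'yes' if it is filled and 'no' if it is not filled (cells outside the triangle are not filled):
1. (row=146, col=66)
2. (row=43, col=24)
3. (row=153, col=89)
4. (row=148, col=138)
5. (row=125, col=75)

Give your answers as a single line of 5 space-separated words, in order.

Answer: no no no no no

Derivation:
(146,66): row=0b10010010, col=0b1000010, row AND col = 0b10 = 2; 2 != 66 -> empty
(43,24): row=0b101011, col=0b11000, row AND col = 0b1000 = 8; 8 != 24 -> empty
(153,89): row=0b10011001, col=0b1011001, row AND col = 0b11001 = 25; 25 != 89 -> empty
(148,138): row=0b10010100, col=0b10001010, row AND col = 0b10000000 = 128; 128 != 138 -> empty
(125,75): row=0b1111101, col=0b1001011, row AND col = 0b1001001 = 73; 73 != 75 -> empty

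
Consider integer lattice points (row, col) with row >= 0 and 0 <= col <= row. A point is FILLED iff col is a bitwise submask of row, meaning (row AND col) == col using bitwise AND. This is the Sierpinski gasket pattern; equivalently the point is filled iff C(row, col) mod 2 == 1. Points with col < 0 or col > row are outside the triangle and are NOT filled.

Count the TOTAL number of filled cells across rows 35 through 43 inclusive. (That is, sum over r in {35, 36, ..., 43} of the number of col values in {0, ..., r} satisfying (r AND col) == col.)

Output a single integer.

r35=100011 pc3: +8 =8
r36=100100 pc2: +4 =12
r37=100101 pc3: +8 =20
r38=100110 pc3: +8 =28
r39=100111 pc4: +16 =44
r40=101000 pc2: +4 =48
r41=101001 pc3: +8 =56
r42=101010 pc3: +8 =64
r43=101011 pc4: +16 =80

Answer: 80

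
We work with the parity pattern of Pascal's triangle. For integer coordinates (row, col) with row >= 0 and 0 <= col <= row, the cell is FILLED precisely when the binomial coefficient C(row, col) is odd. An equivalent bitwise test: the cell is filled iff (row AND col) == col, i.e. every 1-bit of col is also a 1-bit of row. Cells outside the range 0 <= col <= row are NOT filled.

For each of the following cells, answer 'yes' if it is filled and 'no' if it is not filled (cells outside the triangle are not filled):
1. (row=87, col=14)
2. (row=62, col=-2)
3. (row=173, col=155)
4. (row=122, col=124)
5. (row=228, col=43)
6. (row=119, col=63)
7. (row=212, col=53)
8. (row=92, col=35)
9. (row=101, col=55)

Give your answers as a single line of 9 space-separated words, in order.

Answer: no no no no no no no no no

Derivation:
(87,14): row=0b1010111, col=0b1110, row AND col = 0b110 = 6; 6 != 14 -> empty
(62,-2): col outside [0, 62] -> not filled
(173,155): row=0b10101101, col=0b10011011, row AND col = 0b10001001 = 137; 137 != 155 -> empty
(122,124): col outside [0, 122] -> not filled
(228,43): row=0b11100100, col=0b101011, row AND col = 0b100000 = 32; 32 != 43 -> empty
(119,63): row=0b1110111, col=0b111111, row AND col = 0b110111 = 55; 55 != 63 -> empty
(212,53): row=0b11010100, col=0b110101, row AND col = 0b10100 = 20; 20 != 53 -> empty
(92,35): row=0b1011100, col=0b100011, row AND col = 0b0 = 0; 0 != 35 -> empty
(101,55): row=0b1100101, col=0b110111, row AND col = 0b100101 = 37; 37 != 55 -> empty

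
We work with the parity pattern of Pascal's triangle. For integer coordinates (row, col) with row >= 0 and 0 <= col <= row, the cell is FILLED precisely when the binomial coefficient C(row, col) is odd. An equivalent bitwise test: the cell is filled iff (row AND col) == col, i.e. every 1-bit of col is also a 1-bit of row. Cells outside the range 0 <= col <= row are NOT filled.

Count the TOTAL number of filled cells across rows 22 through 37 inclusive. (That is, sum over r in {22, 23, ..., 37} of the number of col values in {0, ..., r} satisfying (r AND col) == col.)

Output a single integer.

r22=10110 pc3: +8 =8
r23=10111 pc4: +16 =24
r24=11000 pc2: +4 =28
r25=11001 pc3: +8 =36
r26=11010 pc3: +8 =44
r27=11011 pc4: +16 =60
r28=11100 pc3: +8 =68
r29=11101 pc4: +16 =84
r30=11110 pc4: +16 =100
r31=11111 pc5: +32 =132
r32=100000 pc1: +2 =134
r33=100001 pc2: +4 =138
r34=100010 pc2: +4 =142
r35=100011 pc3: +8 =150
r36=100100 pc2: +4 =154
r37=100101 pc3: +8 =162

Answer: 162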